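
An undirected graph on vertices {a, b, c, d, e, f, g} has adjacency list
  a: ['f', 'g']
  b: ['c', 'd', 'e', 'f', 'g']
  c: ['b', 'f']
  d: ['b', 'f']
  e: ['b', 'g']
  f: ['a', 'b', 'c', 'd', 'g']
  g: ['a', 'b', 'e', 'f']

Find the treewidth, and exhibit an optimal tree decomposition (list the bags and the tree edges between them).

Treewidth 2.
Bags: B1 = {a, f, g}  B2 = {b, f, g}  B3 = {b, c, f}  B4 = {b, e, g}  B5 = {b, d, f}
Tree: B1–B2, B2–B3, B2–B4, B3–B5

Each bag holds 3 vertices, so the decomposition has width 2, which upper-bounds the treewidth. On the other hand G contains the 3-clique {b, e, g}. A clique must lie in a single bag of any decomposition, so no decomposition can have width below 2. Combining the bounds, tw(G) = 2.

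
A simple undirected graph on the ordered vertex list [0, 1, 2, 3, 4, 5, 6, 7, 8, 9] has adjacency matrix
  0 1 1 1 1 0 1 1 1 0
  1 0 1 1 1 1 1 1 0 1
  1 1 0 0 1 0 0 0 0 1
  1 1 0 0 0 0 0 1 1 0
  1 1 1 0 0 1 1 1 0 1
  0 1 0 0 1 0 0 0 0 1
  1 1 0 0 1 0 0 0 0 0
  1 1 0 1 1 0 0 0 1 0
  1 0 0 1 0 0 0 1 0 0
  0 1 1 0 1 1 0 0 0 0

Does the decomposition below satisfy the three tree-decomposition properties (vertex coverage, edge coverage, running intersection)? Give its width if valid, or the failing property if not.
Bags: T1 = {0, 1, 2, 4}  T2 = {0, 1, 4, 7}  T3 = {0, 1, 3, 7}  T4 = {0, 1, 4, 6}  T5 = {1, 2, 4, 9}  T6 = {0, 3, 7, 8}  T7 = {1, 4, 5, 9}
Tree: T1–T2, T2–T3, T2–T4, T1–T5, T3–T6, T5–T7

Every vertex of G appears in some bag (union = {0, 1, 2, 3, 4, 5, 6, 7, 8, 9}); every edge is covered by a bag; and for each vertex v the set of bags containing v is connected in the bag tree. The decomposition is therefore valid. The largest bag has 4 vertices, so the width is 3.

Yes; width 3.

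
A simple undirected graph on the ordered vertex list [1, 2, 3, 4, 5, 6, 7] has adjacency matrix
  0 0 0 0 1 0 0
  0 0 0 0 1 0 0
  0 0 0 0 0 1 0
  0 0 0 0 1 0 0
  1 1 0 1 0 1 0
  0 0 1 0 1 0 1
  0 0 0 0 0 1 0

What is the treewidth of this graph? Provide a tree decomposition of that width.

The largest bag has 2 vertices, giving width 1; this decomposition certifies tw(G) ≤ 1. Since G has at least one edge (e.g. 6–7), it is not an edgeless graph, so tw(G) ≥ 1. Therefore the treewidth is 1.

Treewidth 1.
Bags: B1 = {6, 7}  B2 = {5, 6}  B3 = {2, 5}  B4 = {1, 5}  B5 = {3, 6}  B6 = {4, 5}
Tree: B1–B2, B2–B3, B2–B4, B2–B5, B3–B6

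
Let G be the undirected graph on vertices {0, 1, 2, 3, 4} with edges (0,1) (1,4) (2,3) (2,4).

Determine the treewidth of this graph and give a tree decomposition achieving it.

Each bag holds 2 vertices, so the decomposition has width 1, which upper-bounds the treewidth. Since G has at least one edge (e.g. 0–1), it is not an edgeless graph, so tw(G) ≥ 1. Combining the bounds, tw(G) = 1.

Treewidth 1.
Bags: B1 = {0, 1}  B2 = {1, 4}  B3 = {2, 4}  B4 = {2, 3}
Tree: B1–B2, B2–B3, B3–B4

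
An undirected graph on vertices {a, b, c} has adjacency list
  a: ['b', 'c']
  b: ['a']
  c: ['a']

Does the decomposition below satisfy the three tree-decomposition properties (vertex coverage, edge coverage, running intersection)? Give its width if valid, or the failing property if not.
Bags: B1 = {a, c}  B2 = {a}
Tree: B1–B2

No — vertex b appears in no bag.

A tree decomposition must satisfy three properties: every vertex lies in some bag; for every edge, both endpoints lie together in some bag; and for every vertex, the bags containing it form a connected subtree. Here vertex b appears in no bag, so the decomposition is invalid.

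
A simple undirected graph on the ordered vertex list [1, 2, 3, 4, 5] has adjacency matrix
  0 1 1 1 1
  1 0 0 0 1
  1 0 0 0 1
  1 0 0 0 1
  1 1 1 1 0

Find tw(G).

A width-2 tree decomposition is:
Bags: B1 = {1, 4, 5}  B2 = {1, 3, 5}  B3 = {1, 2, 5}
Tree: B1–B2, B1–B3
Each bag holds 3 vertices, so the decomposition has width 2, which upper-bounds the treewidth. On the other hand G contains the 3-clique {1, 2, 5}. A clique must lie in a single bag of any decomposition, so no decomposition can have width below 2. Combining the bounds, tw(G) = 2.

2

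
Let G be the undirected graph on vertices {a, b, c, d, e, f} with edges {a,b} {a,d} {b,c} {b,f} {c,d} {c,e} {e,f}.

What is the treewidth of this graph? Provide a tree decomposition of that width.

The largest bag has 3 vertices, giving width 2; this decomposition certifies tw(G) ≤ 2. Since e–f–b–c–e is a cycle in G, G is not acyclic. Forests are exactly the graphs of treewidth ≤ 1, so tw(G) ≥ 2. The upper and lower bounds meet at 2, so that is the treewidth.

Treewidth 2.
Bags: B1 = {c, e, f}  B2 = {b, c, f}  B3 = {b, c, d}  B4 = {a, b, d}
Tree: B1–B2, B2–B3, B3–B4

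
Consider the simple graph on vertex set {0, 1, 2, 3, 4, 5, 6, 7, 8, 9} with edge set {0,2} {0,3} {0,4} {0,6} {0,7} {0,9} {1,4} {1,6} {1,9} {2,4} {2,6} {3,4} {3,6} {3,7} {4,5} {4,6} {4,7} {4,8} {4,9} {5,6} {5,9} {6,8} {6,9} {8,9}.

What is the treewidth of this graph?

3

A width-3 tree decomposition is:
Bags: B1 = {0, 4, 6, 9}  B2 = {4, 5, 6, 9}  B3 = {0, 3, 4, 6}  B4 = {0, 3, 4, 7}  B5 = {0, 2, 4, 6}  B6 = {1, 4, 6, 9}  B7 = {4, 6, 8, 9}
Tree: B1–B2, B1–B3, B3–B4, B3–B5, B1–B6, B1–B7
The largest bag has 4 vertices, giving width 3; this decomposition certifies tw(G) ≤ 3. Conversely, {0, 4, 6, 9} is a clique of size 4, and the vertices of any clique must share a bag in every tree decomposition; so some bag has ≥ 4 vertices and tw(G) ≥ 3. Therefore the treewidth is 3.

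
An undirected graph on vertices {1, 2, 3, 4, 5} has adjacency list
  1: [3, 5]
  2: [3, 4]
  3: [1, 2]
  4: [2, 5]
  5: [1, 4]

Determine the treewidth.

A width-2 tree decomposition is:
Bags: B1 = {1, 2, 3}  B2 = {1, 2, 5}  B3 = {2, 4, 5}
Tree: B1–B2, B2–B3
Every bag has size at most 3, so the width is 3 − 1 = 2 and tw(G) ≤ 2. The edges 2–3–1–5–4–2 form a cycle, so G is not a tree and its treewidth is at least 2. Combining the bounds, tw(G) = 2.

2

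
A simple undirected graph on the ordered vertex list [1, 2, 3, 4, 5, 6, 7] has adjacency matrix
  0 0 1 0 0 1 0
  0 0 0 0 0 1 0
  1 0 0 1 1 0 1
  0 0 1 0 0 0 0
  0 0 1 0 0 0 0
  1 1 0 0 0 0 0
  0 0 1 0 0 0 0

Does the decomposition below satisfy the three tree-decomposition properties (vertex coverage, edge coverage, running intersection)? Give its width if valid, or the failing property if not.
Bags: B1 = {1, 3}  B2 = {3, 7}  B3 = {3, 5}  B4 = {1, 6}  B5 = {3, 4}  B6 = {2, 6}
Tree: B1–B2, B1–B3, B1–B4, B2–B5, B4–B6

Yes; width 1.

Vertex coverage: the bags together contain {1, 2, 3, 4, 5, 6, 7}, the full vertex set. Edge coverage: each edge of G has both endpoints in at least one bag. Running intersection: for every vertex, the bags containing it form a connected subtree. All three properties hold, so this is a valid tree decomposition of width max|bag| − 1 = 1, and hence tw(G) ≤ 1.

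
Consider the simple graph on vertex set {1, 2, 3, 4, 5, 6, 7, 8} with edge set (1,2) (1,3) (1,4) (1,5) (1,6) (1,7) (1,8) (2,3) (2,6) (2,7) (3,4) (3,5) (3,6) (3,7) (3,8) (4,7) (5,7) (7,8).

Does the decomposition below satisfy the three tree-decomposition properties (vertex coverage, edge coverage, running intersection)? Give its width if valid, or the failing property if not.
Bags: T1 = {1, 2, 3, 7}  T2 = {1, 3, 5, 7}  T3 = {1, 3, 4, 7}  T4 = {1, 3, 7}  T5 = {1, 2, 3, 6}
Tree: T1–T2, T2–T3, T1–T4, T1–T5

A tree decomposition must satisfy three properties: every vertex lies in some bag; for every edge, both endpoints lie together in some bag; and for every vertex, the bags containing it form a connected subtree. Here vertex 8 appears in no bag, so the decomposition is invalid.

No — vertex 8 appears in no bag.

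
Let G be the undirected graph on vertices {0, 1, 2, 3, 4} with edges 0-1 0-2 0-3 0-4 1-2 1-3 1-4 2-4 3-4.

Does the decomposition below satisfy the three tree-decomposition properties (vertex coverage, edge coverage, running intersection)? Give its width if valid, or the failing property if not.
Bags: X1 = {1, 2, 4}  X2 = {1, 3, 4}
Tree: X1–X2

A tree decomposition must satisfy three properties: every vertex lies in some bag; for every edge, both endpoints lie together in some bag; and for every vertex, the bags containing it form a connected subtree. Here vertex 0 appears in no bag, so the decomposition is invalid.

No — vertex 0 appears in no bag.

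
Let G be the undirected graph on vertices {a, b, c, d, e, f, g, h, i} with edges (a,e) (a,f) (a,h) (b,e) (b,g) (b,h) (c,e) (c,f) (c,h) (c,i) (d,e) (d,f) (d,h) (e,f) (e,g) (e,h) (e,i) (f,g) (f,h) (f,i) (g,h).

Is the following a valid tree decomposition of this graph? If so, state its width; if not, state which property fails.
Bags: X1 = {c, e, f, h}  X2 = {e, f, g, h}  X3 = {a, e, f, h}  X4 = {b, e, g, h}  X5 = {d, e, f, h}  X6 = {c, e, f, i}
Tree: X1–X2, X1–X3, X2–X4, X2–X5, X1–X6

Every vertex of G appears in some bag (union = {a, b, c, d, e, f, g, h, i}); every edge is covered by a bag; and for each vertex v the set of bags containing v is connected in the bag tree. The decomposition is therefore valid. The largest bag has 4 vertices, so the width is 3.

Yes; width 3.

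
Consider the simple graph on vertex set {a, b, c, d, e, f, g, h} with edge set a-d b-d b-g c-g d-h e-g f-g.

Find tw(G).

1

A width-1 tree decomposition is:
Bags: B1 = {b, g}  B2 = {e, g}  B3 = {b, d}  B4 = {c, g}  B5 = {f, g}  B6 = {d, h}  B7 = {a, d}
Tree: B1–B2, B1–B3, B1–B4, B4–B5, B3–B6, B6–B7
The largest bag has 2 vertices, giving width 1; this decomposition certifies tw(G) ≤ 1. Since G has at least one edge (e.g. g–b), it is not an edgeless graph, so tw(G) ≥ 1. Hence tw(G) = 1 exactly.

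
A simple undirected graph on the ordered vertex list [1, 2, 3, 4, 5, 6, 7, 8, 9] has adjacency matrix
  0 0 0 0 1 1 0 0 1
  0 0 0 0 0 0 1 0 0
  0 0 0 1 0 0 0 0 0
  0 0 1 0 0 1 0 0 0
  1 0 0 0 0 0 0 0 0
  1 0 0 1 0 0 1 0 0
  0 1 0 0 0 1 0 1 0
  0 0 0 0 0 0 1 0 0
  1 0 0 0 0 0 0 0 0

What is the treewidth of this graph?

A width-1 tree decomposition is:
Bags: B1 = {4, 6}  B2 = {6, 7}  B3 = {3, 4}  B4 = {1, 6}  B5 = {7, 8}  B6 = {2, 7}  B7 = {1, 5}  B8 = {1, 9}
Tree: B1–B2, B1–B3, B2–B4, B2–B5, B2–B6, B4–B7, B4–B8
Each bag holds 2 vertices, so the decomposition has width 1, which upper-bounds the treewidth. Since G has at least one edge (e.g. 6–4), it is not an edgeless graph, so tw(G) ≥ 1. The upper and lower bounds meet at 1, so that is the treewidth.

1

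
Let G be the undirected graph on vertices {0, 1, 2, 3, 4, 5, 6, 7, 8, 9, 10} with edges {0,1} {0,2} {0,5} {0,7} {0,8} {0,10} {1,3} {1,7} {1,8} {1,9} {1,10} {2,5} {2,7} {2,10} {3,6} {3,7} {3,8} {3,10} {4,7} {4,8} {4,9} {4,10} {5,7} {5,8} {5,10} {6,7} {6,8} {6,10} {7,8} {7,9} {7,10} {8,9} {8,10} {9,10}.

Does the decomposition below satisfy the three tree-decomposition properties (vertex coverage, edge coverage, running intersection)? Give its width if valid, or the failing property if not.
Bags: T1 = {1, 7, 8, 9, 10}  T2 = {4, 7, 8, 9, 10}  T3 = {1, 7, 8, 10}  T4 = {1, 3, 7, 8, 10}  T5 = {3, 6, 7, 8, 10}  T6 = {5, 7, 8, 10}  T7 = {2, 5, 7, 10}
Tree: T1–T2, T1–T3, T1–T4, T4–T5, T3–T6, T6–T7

A tree decomposition must satisfy three properties: every vertex lies in some bag; for every edge, both endpoints lie together in some bag; and for every vertex, the bags containing it form a connected subtree. Here vertex 0 appears in no bag, so the decomposition is invalid.

No — vertex 0 appears in no bag.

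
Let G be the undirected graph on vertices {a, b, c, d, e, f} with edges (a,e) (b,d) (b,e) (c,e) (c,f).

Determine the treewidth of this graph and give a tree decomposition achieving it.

Treewidth 1.
Bags: B1 = {a, e}  B2 = {b, e}  B3 = {c, e}  B4 = {c, f}  B5 = {b, d}
Tree: B1–B2, B1–B3, B3–B4, B2–B5

Each bag holds 2 vertices, so the decomposition has width 1, which upper-bounds the treewidth. G has an edge, so its treewidth is at least 1. Hence tw(G) = 1 exactly.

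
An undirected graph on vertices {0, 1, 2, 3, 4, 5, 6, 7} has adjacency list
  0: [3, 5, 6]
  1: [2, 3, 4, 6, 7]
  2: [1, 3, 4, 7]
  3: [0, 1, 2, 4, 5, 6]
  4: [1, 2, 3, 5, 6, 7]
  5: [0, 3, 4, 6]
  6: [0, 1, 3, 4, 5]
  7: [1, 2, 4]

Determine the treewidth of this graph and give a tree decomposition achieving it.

Treewidth 3.
One such decomposition:
Bags: B1 = {1, 3, 4, 6}  B2 = {3, 4, 5, 6}  B3 = {0, 3, 5, 6}  B4 = {1, 2, 3, 4}  B5 = {1, 2, 4, 7}
Tree: B1–B2, B2–B3, B1–B4, B4–B5

The largest bag has 4 vertices, giving width 3; this decomposition certifies tw(G) ≤ 3. Conversely, {0, 3, 5, 6} is a clique of size 4, and the vertices of any clique must share a bag in every tree decomposition; so some bag has ≥ 4 vertices and tw(G) ≥ 3. Therefore the treewidth is 3.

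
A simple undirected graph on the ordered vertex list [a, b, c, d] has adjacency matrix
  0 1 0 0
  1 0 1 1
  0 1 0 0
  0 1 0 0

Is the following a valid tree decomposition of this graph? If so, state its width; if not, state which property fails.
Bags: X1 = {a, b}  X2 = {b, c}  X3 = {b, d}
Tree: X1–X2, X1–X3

Vertex coverage: the bags together contain {a, b, c, d}, the full vertex set. Edge coverage: each edge of G has both endpoints in at least one bag. Running intersection: for every vertex, the bags containing it form a connected subtree. All three properties hold, so this is a valid tree decomposition of width max|bag| − 1 = 1, and hence tw(G) ≤ 1.

Yes; width 1.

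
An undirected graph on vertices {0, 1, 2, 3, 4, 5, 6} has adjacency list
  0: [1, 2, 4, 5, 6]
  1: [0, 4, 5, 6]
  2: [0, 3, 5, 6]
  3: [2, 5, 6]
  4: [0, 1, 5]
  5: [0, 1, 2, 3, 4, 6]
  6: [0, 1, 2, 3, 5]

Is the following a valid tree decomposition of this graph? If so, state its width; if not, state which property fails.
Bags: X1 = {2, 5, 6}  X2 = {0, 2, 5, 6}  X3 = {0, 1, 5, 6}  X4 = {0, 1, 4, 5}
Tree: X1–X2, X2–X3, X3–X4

No — vertex 3 appears in no bag.

A tree decomposition must satisfy three properties: every vertex lies in some bag; for every edge, both endpoints lie together in some bag; and for every vertex, the bags containing it form a connected subtree. Here vertex 3 appears in no bag, so the decomposition is invalid.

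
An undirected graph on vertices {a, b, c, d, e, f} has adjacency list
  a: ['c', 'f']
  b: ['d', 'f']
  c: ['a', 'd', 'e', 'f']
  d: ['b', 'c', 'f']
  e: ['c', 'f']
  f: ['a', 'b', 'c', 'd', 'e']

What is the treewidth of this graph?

2

A width-2 tree decomposition is:
Bags: B1 = {c, d, f}  B2 = {a, c, f}  B3 = {b, d, f}  B4 = {c, e, f}
Tree: B1–B2, B1–B3, B1–B4
Every bag has size at most 3, so the width is 3 − 1 = 2 and tw(G) ≤ 2. For the lower bound, the 3 vertices {c, d, f} are pairwise adjacent, and any tree decomposition puts a clique entirely inside one bag — forcing width ≥ 2. Therefore the treewidth is 2.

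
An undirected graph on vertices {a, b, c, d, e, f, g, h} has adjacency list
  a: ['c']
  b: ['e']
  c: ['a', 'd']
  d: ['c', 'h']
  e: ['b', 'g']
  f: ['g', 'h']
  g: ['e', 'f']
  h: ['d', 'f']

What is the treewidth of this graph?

1

A width-1 tree decomposition is:
Bags: B1 = {a, c}  B2 = {c, d}  B3 = {d, h}  B4 = {f, h}  B5 = {f, g}  B6 = {e, g}  B7 = {b, e}
Tree: B1–B2, B2–B3, B3–B4, B4–B5, B5–B6, B6–B7
Each bag holds 2 vertices, so the decomposition has width 1, which upper-bounds the treewidth. G has an edge, so its treewidth is at least 1. Therefore the treewidth is 1.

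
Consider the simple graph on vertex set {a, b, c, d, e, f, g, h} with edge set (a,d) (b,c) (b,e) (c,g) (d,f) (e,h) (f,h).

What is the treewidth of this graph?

A width-1 tree decomposition is:
Bags: B1 = {a, d}  B2 = {d, f}  B3 = {f, h}  B4 = {e, h}  B5 = {b, e}  B6 = {b, c}  B7 = {c, g}
Tree: B1–B2, B2–B3, B3–B4, B4–B5, B5–B6, B6–B7
Each bag holds 2 vertices, so the decomposition has width 1, which upper-bounds the treewidth. Any graph with an edge has treewidth ≥ 1, and G has the edge a–d. The upper and lower bounds meet at 1, so that is the treewidth.

1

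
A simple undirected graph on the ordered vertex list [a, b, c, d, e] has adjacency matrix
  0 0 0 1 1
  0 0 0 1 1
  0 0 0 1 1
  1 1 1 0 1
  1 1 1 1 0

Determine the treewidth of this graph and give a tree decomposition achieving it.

The largest bag has 3 vertices, giving width 2; this decomposition certifies tw(G) ≤ 2. For the lower bound, the 3 vertices {c, d, e} are pairwise adjacent, and any tree decomposition puts a clique entirely inside one bag — forcing width ≥ 2. The upper and lower bounds meet at 2, so that is the treewidth.

Treewidth 2.
One such decomposition:
Bags: B1 = {a, d, e}  B2 = {b, d, e}  B3 = {c, d, e}
Tree: B1–B2, B2–B3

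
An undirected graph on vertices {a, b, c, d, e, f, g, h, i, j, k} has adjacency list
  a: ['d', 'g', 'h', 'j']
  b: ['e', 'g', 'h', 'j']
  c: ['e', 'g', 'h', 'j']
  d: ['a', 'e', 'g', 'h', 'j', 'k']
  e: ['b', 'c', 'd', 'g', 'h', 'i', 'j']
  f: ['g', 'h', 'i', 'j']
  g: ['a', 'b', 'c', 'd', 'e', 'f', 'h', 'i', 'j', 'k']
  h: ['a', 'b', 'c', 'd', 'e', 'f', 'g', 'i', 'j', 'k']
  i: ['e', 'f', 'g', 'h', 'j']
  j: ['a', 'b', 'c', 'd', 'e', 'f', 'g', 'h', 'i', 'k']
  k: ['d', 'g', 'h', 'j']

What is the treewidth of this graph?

A width-4 tree decomposition is:
Bags: B1 = {b, e, g, h, j}  B2 = {c, e, g, h, j}  B3 = {d, e, g, h, j}  B4 = {e, g, h, i, j}  B5 = {a, d, g, h, j}  B6 = {f, g, h, i, j}  B7 = {d, g, h, j, k}
Tree: B1–B2, B2–B3, B2–B4, B3–B5, B4–B6, B5–B7
Every bag has size at most 5, so the width is 5 − 1 = 4 and tw(G) ≤ 4. On the other hand G contains the 5-clique {a, d, g, h, j}. A clique must lie in a single bag of any decomposition, so no decomposition can have width below 4. Therefore the treewidth is 4.

4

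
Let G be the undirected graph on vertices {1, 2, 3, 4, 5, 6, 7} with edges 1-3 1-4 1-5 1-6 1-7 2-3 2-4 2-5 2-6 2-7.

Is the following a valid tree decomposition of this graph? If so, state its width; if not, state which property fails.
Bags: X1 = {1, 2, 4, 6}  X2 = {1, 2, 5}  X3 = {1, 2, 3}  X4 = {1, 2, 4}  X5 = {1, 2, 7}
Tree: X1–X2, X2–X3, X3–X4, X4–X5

No — bags containing vertex 4 are not connected in the tree.

A tree decomposition must satisfy three properties: every vertex lies in some bag; for every edge, both endpoints lie together in some bag; and for every vertex, the bags containing it form a connected subtree. Here bags containing vertex 4 are not connected in the tree, so the decomposition is invalid.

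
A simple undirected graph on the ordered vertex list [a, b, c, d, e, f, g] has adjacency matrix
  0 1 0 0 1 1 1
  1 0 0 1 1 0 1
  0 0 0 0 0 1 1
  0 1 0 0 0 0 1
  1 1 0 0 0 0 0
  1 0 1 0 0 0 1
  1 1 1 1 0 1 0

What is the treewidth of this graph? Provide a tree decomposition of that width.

The largest bag has 3 vertices, giving width 2; this decomposition certifies tw(G) ≤ 2. On the other hand G contains the 3-clique {b, d, g}. A clique must lie in a single bag of any decomposition, so no decomposition can have width below 2. Combining the bounds, tw(G) = 2.

Treewidth 2.
Bags: B1 = {a, b, g}  B2 = {a, f, g}  B3 = {b, d, g}  B4 = {c, f, g}  B5 = {a, b, e}
Tree: B1–B2, B1–B3, B2–B4, B1–B5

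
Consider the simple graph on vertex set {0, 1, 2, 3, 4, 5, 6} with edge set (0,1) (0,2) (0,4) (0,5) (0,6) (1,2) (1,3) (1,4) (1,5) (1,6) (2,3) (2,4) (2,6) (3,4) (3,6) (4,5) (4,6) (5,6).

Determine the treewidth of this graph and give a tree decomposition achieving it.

Every bag has size at most 5, so the width is 5 − 1 = 4 and tw(G) ≤ 4. On the other hand G contains the 5-clique {0, 1, 2, 4, 6}. A clique must lie in a single bag of any decomposition, so no decomposition can have width below 4. Hence tw(G) = 4 exactly.

Treewidth 4.
Bags: B1 = {0, 1, 2, 4, 6}  B2 = {0, 1, 4, 5, 6}  B3 = {1, 2, 3, 4, 6}
Tree: B1–B2, B1–B3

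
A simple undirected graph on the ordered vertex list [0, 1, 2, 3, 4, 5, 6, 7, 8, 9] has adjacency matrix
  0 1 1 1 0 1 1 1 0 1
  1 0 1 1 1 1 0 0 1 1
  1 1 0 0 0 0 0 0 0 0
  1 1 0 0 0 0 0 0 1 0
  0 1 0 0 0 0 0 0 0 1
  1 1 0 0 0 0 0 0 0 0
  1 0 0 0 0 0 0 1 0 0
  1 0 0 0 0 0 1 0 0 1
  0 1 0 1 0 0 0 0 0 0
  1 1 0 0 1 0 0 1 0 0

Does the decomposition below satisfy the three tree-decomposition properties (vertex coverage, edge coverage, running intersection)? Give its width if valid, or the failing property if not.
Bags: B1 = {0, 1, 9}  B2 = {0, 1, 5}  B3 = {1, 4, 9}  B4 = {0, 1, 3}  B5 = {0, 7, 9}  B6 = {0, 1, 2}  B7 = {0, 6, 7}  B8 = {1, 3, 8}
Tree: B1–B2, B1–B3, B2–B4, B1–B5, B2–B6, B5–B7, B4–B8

Every vertex of G appears in some bag (union = {0, 1, 2, 3, 4, 5, 6, 7, 8, 9}); every edge is covered by a bag; and for each vertex v the set of bags containing v is connected in the bag tree. The decomposition is therefore valid. The largest bag has 3 vertices, so the width is 2.

Yes; width 2.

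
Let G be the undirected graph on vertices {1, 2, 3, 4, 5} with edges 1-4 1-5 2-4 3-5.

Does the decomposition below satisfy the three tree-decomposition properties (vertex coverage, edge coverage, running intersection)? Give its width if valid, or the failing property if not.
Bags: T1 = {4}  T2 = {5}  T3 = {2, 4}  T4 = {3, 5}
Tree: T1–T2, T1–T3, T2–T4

A tree decomposition must satisfy three properties: every vertex lies in some bag; for every edge, both endpoints lie together in some bag; and for every vertex, the bags containing it form a connected subtree. Here vertex 1 appears in no bag, so the decomposition is invalid.

No — vertex 1 appears in no bag.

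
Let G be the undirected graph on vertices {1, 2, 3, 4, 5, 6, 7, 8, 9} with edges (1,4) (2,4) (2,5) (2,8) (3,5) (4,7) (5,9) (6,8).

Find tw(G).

1

A width-1 tree decomposition is:
Bags: B1 = {2, 8}  B2 = {2, 4}  B3 = {4, 7}  B4 = {2, 5}  B5 = {6, 8}  B6 = {1, 4}  B7 = {5, 9}  B8 = {3, 5}
Tree: B1–B2, B2–B3, B1–B4, B1–B5, B3–B6, B4–B7, B4–B8
Each bag holds 2 vertices, so the decomposition has width 1, which upper-bounds the treewidth. Any graph with an edge has treewidth ≥ 1, and G has the edge 8–2. Combining the bounds, tw(G) = 1.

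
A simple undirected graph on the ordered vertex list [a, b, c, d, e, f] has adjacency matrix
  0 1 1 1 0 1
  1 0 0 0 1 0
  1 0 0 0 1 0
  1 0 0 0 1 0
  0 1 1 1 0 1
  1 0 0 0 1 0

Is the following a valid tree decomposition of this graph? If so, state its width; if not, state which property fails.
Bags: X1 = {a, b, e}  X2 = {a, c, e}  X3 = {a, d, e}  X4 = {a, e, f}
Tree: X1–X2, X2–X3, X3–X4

Yes; width 2.

Checking the three conditions: (i) the bags cover all of {a, b, c, d, e, f}; (ii) for each edge, some bag contains both endpoints; (iii) the bags containing any fixed vertex form a subtree. All hold, so the decomposition is valid with width 3 − 1 = 2.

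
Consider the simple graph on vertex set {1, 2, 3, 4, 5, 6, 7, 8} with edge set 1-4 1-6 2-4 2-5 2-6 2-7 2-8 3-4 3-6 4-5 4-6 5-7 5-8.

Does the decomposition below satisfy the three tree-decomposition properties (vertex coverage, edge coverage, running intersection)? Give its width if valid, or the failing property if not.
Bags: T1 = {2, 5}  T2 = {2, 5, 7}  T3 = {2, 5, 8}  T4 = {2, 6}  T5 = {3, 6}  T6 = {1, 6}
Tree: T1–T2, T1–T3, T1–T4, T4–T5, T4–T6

No — vertex 4 appears in no bag.

A tree decomposition must satisfy three properties: every vertex lies in some bag; for every edge, both endpoints lie together in some bag; and for every vertex, the bags containing it form a connected subtree. Here vertex 4 appears in no bag, so the decomposition is invalid.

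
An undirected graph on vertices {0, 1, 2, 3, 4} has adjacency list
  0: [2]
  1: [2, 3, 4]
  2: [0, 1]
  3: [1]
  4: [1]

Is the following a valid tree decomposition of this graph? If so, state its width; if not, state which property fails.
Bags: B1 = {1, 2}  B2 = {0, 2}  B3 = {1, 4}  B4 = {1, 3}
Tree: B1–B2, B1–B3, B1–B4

Vertex coverage: the bags together contain {0, 1, 2, 3, 4}, the full vertex set. Edge coverage: each edge of G has both endpoints in at least one bag. Running intersection: for every vertex, the bags containing it form a connected subtree. All three properties hold, so this is a valid tree decomposition of width max|bag| − 1 = 1, and hence tw(G) ≤ 1.

Yes; width 1.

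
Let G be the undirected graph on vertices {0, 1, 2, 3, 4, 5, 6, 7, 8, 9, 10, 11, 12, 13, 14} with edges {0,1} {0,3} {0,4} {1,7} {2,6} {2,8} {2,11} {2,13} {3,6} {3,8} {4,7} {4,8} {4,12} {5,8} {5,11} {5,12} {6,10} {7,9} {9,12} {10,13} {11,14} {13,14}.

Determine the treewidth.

A width-3 tree decomposition is:
Bags: B1 = {0, 1, 7, 9}  B2 = {0, 4, 7, 9}  B3 = {0, 4, 9, 12}  B4 = {0, 3, 4, 12}  B5 = {3, 4, 8, 12}  B6 = {3, 5, 8, 12}  B7 = {3, 5, 6, 8}  B8 = {2, 5, 6, 8}  B9 = {2, 5, 6, 11}  B10 = {2, 6, 10, 11}  B11 = {2, 10, 11, 13}  B12 = {10, 11, 13, 14}
Tree: B1–B2, B2–B3, B3–B4, B4–B5, B5–B6, B6–B7, B7–B8, B8–B9, B9–B10, B10–B11, B11–B12
Each bag holds 4 vertices, so the decomposition has width 3, which upper-bounds the treewidth. For the lower bound: the 4 vertex sets {1,7,9}, {0}, {4}, {3,5,8,12} are disjoint, each induces a connected subgraph, and every pair is joined by at least one edge of G. Contracting each set to a single vertex therefore yields K_{4} as a minor, and since treewidth is minor-monotone, tw(G) ≥ tw(K_{4}) = 3. The upper and lower bounds meet at 3, so that is the treewidth.

3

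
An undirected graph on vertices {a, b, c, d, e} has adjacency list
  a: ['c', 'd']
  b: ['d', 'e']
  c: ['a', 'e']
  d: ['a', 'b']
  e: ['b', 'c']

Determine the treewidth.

A width-2 tree decomposition is:
Bags: B1 = {b, d, e}  B2 = {a, d, e}  B3 = {a, c, e}
Tree: B1–B2, B2–B3
The largest bag has 3 vertices, giving width 2; this decomposition certifies tw(G) ≤ 2. The edges e–b–d–a–c–e form a cycle, so G is not a tree and its treewidth is at least 2. Hence tw(G) = 2 exactly.

2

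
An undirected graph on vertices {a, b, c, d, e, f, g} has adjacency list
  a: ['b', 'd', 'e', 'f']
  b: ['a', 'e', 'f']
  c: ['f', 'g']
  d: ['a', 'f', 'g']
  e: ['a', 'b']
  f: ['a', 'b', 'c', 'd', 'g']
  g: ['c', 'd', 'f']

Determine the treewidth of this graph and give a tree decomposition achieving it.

Every bag has size at most 3, so the width is 3 − 1 = 2 and tw(G) ≤ 2. On the other hand G contains the 3-clique {a, b, e}. A clique must lie in a single bag of any decomposition, so no decomposition can have width below 2. Combining the bounds, tw(G) = 2.

Treewidth 2.
One optimal decomposition is:
Bags: B1 = {a, d, f}  B2 = {a, b, f}  B3 = {d, f, g}  B4 = {c, f, g}  B5 = {a, b, e}
Tree: B1–B2, B1–B3, B3–B4, B2–B5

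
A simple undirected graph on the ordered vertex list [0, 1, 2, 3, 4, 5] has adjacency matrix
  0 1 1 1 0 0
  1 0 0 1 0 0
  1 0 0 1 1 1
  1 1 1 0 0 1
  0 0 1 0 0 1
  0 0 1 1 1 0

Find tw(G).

2

A width-2 tree decomposition is:
Bags: B1 = {2, 3, 5}  B2 = {2, 4, 5}  B3 = {0, 2, 3}  B4 = {0, 1, 3}
Tree: B1–B2, B1–B3, B3–B4
Each bag holds 3 vertices, so the decomposition has width 2, which upper-bounds the treewidth. For the lower bound, the 3 vertices {0, 1, 3} are pairwise adjacent, and any tree decomposition puts a clique entirely inside one bag — forcing width ≥ 2. The upper and lower bounds meet at 2, so that is the treewidth.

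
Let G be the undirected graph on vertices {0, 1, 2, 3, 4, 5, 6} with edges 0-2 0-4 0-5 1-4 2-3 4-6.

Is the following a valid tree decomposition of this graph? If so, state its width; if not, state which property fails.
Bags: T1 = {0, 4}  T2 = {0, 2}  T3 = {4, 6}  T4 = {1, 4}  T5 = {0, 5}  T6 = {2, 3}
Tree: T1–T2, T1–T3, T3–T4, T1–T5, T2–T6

Vertex coverage: the bags together contain {0, 1, 2, 3, 4, 5, 6}, the full vertex set. Edge coverage: each edge of G has both endpoints in at least one bag. Running intersection: for every vertex, the bags containing it form a connected subtree. All three properties hold, so this is a valid tree decomposition of width max|bag| − 1 = 1, and hence tw(G) ≤ 1.

Yes; width 1.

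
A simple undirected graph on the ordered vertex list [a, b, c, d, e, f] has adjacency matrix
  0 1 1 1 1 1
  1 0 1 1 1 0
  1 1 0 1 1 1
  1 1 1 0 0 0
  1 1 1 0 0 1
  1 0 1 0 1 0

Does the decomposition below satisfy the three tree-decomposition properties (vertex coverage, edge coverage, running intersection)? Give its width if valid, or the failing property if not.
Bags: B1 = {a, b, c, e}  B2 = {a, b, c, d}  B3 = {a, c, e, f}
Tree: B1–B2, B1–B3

Yes; width 3.

Vertex coverage: the bags together contain {a, b, c, d, e, f}, the full vertex set. Edge coverage: each edge of G has both endpoints in at least one bag. Running intersection: for every vertex, the bags containing it form a connected subtree. All three properties hold, so this is a valid tree decomposition of width max|bag| − 1 = 3, and hence tw(G) ≤ 3.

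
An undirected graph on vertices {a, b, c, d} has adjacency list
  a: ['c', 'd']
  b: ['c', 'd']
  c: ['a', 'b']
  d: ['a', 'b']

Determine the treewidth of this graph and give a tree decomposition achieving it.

The largest bag has 3 vertices, giving width 2; this decomposition certifies tw(G) ≤ 2. Since c–a–d–b–c is a cycle in G, G is not acyclic. Forests are exactly the graphs of treewidth ≤ 1, so tw(G) ≥ 2. Hence tw(G) = 2 exactly.

Treewidth 2.
One optimal decomposition is:
Bags: B1 = {a, c, d}  B2 = {b, c, d}
Tree: B1–B2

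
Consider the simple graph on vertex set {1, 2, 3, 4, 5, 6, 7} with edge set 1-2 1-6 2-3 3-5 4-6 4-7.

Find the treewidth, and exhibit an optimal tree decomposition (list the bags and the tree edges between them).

Every bag has size at most 2, so the width is 2 − 1 = 1 and tw(G) ≤ 1. Any graph with an edge has treewidth ≥ 1, and G has the edge 5–3. Therefore the treewidth is 1.

Treewidth 1.
One optimal decomposition is:
Bags: B1 = {3, 5}  B2 = {2, 3}  B3 = {1, 2}  B4 = {1, 6}  B5 = {4, 6}  B6 = {4, 7}
Tree: B1–B2, B2–B3, B3–B4, B4–B5, B5–B6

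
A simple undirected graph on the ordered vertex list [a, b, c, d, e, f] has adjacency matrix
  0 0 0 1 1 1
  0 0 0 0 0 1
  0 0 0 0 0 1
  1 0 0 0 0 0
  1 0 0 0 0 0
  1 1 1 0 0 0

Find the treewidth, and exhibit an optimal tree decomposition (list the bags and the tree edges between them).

Every bag has size at most 2, so the width is 2 − 1 = 1 and tw(G) ≤ 1. Since G has at least one edge (e.g. f–a), it is not an edgeless graph, so tw(G) ≥ 1. Combining the bounds, tw(G) = 1.

Treewidth 1.
One such decomposition:
Bags: B1 = {a, f}  B2 = {b, f}  B3 = {c, f}  B4 = {a, d}  B5 = {a, e}
Tree: B1–B2, B2–B3, B1–B4, B1–B5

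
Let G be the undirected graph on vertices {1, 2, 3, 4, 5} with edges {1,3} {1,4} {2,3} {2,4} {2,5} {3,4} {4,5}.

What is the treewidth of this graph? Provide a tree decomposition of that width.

Every bag has size at most 3, so the width is 3 − 1 = 2 and tw(G) ≤ 2. Conversely, {1, 3, 4} is a clique of size 3, and the vertices of any clique must share a bag in every tree decomposition; so some bag has ≥ 3 vertices and tw(G) ≥ 2. Therefore the treewidth is 2.

Treewidth 2.
Bags: B1 = {2, 3, 4}  B2 = {1, 3, 4}  B3 = {2, 4, 5}
Tree: B1–B2, B1–B3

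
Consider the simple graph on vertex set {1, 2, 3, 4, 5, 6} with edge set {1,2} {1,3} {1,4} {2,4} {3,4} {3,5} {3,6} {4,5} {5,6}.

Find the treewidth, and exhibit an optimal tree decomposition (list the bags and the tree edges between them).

Each bag holds 3 vertices, so the decomposition has width 2, which upper-bounds the treewidth. For the lower bound, the 3 vertices {1, 2, 4} are pairwise adjacent, and any tree decomposition puts a clique entirely inside one bag — forcing width ≥ 2. Hence tw(G) = 2 exactly.

Treewidth 2.
One optimal decomposition is:
Bags: B1 = {3, 4, 5}  B2 = {3, 5, 6}  B3 = {1, 3, 4}  B4 = {1, 2, 4}
Tree: B1–B2, B1–B3, B3–B4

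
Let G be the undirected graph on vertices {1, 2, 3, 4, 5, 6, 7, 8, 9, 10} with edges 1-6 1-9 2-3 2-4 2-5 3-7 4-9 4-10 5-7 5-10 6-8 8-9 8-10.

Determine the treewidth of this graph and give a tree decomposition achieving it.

Treewidth 2.
One optimal decomposition is:
Bags: B1 = {1, 6, 9}  B2 = {6, 8, 9}  B3 = {4, 8, 9}  B4 = {4, 8, 10}  B5 = {2, 4, 10}  B6 = {2, 5, 10}  B7 = {2, 3, 5}  B8 = {3, 5, 7}
Tree: B1–B2, B2–B3, B3–B4, B4–B5, B5–B6, B6–B7, B7–B8

Each bag holds 3 vertices, so the decomposition has width 2, which upper-bounds the treewidth. For the lower bound, G contains the cycle 1–6–8–9–1, so G is not a forest; only forests have treewidth ≤ 1, hence tw(G) ≥ 2. Therefore the treewidth is 2.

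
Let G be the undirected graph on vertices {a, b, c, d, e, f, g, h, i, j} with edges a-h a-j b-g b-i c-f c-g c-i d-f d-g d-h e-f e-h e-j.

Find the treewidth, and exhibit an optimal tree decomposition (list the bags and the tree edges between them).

Every bag has size at most 3, so the width is 3 − 1 = 2 and tw(G) ≤ 2. For the lower bound, G contains the cycle i–b–g–c–i, so G is not a forest; only forests have treewidth ≤ 1, hence tw(G) ≥ 2. Combining the bounds, tw(G) = 2.

Treewidth 2.
One such decomposition:
Bags: B1 = {b, c, i}  B2 = {b, c, g}  B3 = {c, f, g}  B4 = {d, f, g}  B5 = {d, e, f}  B6 = {d, e, h}  B7 = {e, h, j}  B8 = {a, h, j}
Tree: B1–B2, B2–B3, B3–B4, B4–B5, B5–B6, B6–B7, B7–B8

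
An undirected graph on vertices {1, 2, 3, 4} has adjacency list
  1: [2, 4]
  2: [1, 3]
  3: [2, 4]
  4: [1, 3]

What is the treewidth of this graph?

2

A width-2 tree decomposition is:
Bags: B1 = {2, 3, 4}  B2 = {1, 2, 4}
Tree: B1–B2
Every bag has size at most 3, so the width is 3 − 1 = 2 and tw(G) ≤ 2. For the lower bound, G contains the cycle 2–3–4–1–2, so G is not a forest; only forests have treewidth ≤ 1, hence tw(G) ≥ 2. Hence tw(G) = 2 exactly.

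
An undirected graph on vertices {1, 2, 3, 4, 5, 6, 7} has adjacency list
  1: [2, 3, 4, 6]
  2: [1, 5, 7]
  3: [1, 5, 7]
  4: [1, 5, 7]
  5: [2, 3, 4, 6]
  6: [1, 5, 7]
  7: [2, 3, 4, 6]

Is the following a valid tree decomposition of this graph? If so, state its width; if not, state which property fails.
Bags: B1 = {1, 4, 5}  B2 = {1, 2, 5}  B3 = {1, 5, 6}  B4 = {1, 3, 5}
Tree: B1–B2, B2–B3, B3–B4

A tree decomposition must satisfy three properties: every vertex lies in some bag; for every edge, both endpoints lie together in some bag; and for every vertex, the bags containing it form a connected subtree. Here vertex 7 appears in no bag, so the decomposition is invalid.

No — vertex 7 appears in no bag.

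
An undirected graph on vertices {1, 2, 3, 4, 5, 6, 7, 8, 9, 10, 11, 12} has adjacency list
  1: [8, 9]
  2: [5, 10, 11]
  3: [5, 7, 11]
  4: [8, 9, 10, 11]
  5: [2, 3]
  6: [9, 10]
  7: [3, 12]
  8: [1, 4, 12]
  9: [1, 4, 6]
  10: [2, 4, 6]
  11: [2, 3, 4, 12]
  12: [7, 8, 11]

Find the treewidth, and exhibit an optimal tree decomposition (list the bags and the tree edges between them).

Every bag has size at most 4, so the width is 4 − 1 = 3 and tw(G) ≤ 3. For the lower bound: the 4 vertex sets {3,5,7}, {2}, {11}, {4,8,10,12} are disjoint, each induces a connected subgraph, and every pair is joined by at least one edge of G. Contracting each set to a single vertex therefore yields K_{4} as a minor, and since treewidth is minor-monotone, tw(G) ≥ tw(K_{4}) = 3. The upper and lower bounds meet at 3, so that is the treewidth.

Treewidth 3.
Bags: B1 = {2, 3, 5, 7}  B2 = {2, 3, 7, 11}  B3 = {2, 7, 11, 12}  B4 = {2, 10, 11, 12}  B5 = {4, 10, 11, 12}  B6 = {4, 8, 10, 12}  B7 = {4, 6, 8, 10}  B8 = {4, 6, 8, 9}  B9 = {1, 6, 8, 9}
Tree: B1–B2, B2–B3, B3–B4, B4–B5, B5–B6, B6–B7, B7–B8, B8–B9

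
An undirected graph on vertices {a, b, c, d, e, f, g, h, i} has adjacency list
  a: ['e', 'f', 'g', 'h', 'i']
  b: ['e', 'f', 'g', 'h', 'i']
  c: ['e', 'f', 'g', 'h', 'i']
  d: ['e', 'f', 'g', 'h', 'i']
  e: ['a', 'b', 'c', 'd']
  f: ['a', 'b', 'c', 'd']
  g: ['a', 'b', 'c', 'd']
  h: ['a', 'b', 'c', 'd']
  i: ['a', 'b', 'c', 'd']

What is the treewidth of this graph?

A width-4 tree decomposition is:
Bags: B1 = {a, b, c, d, h}  B2 = {a, b, c, d, g}  B3 = {a, b, c, d, e}  B4 = {a, b, c, d, i}  B5 = {a, b, c, d, f}
Tree: B1–B2, B2–B3, B3–B4, B4–B5
Every bag has size at most 5, so the width is 5 − 1 = 4 and tw(G) ≤ 4. For the lower bound: the 5 vertex sets {d,h}, {c,g}, {a,e}, {b}, {i} are disjoint, each induces a connected subgraph, and every pair is joined by at least one edge of G. Contracting each set to a single vertex therefore yields K_{5} as a minor, and since treewidth is minor-monotone, tw(G) ≥ tw(K_{5}) = 4. Hence tw(G) = 4 exactly.

4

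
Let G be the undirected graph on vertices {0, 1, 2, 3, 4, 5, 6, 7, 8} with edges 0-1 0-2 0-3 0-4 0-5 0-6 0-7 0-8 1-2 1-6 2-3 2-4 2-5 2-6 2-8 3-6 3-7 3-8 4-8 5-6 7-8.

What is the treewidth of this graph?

3

A width-3 tree decomposition is:
Bags: B1 = {0, 2, 3, 6}  B2 = {0, 2, 5, 6}  B3 = {0, 2, 3, 8}  B4 = {0, 3, 7, 8}  B5 = {0, 2, 4, 8}  B6 = {0, 1, 2, 6}
Tree: B1–B2, B1–B3, B3–B4, B3–B5, B1–B6
Each bag holds 4 vertices, so the decomposition has width 3, which upper-bounds the treewidth. Conversely, {0, 2, 3, 8} is a clique of size 4, and the vertices of any clique must share a bag in every tree decomposition; so some bag has ≥ 4 vertices and tw(G) ≥ 3. Combining the bounds, tw(G) = 3.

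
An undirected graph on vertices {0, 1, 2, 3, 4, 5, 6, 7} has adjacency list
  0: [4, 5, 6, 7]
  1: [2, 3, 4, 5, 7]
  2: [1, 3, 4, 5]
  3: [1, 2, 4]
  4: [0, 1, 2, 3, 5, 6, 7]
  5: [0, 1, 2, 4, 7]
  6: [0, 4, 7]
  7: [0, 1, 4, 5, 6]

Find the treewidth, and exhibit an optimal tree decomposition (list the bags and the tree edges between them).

Every bag has size at most 4, so the width is 4 − 1 = 3 and tw(G) ≤ 3. On the other hand G contains the 4-clique {0, 4, 5, 7}. A clique must lie in a single bag of any decomposition, so no decomposition can have width below 3. Combining the bounds, tw(G) = 3.

Treewidth 3.
One such decomposition:
Bags: B1 = {1, 2, 3, 4}  B2 = {1, 2, 4, 5}  B3 = {1, 4, 5, 7}  B4 = {0, 4, 5, 7}  B5 = {0, 4, 6, 7}
Tree: B1–B2, B2–B3, B3–B4, B4–B5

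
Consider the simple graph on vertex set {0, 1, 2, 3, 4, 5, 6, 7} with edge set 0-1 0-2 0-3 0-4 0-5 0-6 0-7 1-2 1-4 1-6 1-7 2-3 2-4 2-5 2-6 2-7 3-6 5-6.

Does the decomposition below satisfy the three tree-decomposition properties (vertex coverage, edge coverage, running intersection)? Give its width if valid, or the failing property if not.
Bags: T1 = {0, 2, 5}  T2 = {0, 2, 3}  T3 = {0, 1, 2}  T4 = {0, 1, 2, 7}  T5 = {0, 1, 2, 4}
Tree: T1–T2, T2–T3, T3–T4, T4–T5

No — vertex 6 appears in no bag.

A tree decomposition must satisfy three properties: every vertex lies in some bag; for every edge, both endpoints lie together in some bag; and for every vertex, the bags containing it form a connected subtree. Here vertex 6 appears in no bag, so the decomposition is invalid.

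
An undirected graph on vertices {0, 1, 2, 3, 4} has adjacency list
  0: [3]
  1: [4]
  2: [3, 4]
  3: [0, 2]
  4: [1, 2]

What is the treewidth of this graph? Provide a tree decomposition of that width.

Treewidth 1.
One such decomposition:
Bags: B1 = {1, 4}  B2 = {2, 4}  B3 = {2, 3}  B4 = {0, 3}
Tree: B1–B2, B2–B3, B3–B4

The largest bag has 2 vertices, giving width 1; this decomposition certifies tw(G) ≤ 1. Any graph with an edge has treewidth ≥ 1, and G has the edge 1–4. Hence tw(G) = 1 exactly.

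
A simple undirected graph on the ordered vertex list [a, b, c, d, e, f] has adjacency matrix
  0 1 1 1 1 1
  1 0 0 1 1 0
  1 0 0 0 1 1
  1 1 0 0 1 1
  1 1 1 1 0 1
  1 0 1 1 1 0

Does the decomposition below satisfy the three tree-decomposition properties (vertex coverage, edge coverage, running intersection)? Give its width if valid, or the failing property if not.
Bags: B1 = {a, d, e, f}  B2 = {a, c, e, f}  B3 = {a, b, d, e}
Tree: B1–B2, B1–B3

Checking the three conditions: (i) the bags cover all of {a, b, c, d, e, f}; (ii) for each edge, some bag contains both endpoints; (iii) the bags containing any fixed vertex form a subtree. All hold, so the decomposition is valid with width 4 − 1 = 3.

Yes; width 3.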